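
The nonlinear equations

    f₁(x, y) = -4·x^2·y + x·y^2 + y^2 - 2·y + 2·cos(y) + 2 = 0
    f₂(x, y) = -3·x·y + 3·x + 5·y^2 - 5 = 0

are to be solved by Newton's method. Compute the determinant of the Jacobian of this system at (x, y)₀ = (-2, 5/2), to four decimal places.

J = [[-8·x·y + y^2, -4·x^2 + 2·x·y + 2·y - 2·sin(y) - 2], [-3·y + 3, -3·x + 10·y]].
At the point, J = [[46.2500, -24.196944], [-4.5000, 31.0000]].
det J = 1324.8638.

1324.8638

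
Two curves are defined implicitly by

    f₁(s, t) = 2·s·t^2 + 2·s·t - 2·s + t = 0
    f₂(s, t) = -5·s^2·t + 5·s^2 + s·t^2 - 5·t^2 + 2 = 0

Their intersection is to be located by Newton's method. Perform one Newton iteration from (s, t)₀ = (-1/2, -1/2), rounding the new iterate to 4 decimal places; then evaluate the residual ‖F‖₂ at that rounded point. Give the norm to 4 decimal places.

0.1457

At (-1/2, -1/2): F = (0.7500, 2.5000).
Jacobian J = [[2·t^2 + 2·t - 2, 4·s·t + 2·s + 1], [-10·s·t + 10·s + t^2, -5·s^2 + 2·s·t - 10·t]].
At the point, J = [[-2.5000, 1.0000], [-7.2500, 4.2500]] (det J = -3.3750).
Solving J·Δ = −F gives Δ = (0.2037, -0.2407).
Then the next iterate is (s, t)₁ = (-0.2963, -0.7407).
Re-evaluating at (-0.2963, -0.7407): F = (-0.034283, -0.141631), so ‖F‖₂ = 0.1457.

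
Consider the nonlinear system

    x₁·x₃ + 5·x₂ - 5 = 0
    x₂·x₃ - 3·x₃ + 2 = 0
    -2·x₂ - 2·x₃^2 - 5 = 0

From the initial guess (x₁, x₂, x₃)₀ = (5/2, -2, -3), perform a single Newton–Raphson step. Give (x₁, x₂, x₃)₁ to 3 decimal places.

(0.598, 0.370, -1.022)

At (5/2, -2, -3): F = (-22.500, 17.000, -19.000).
Jacobian J = [[x₃, 5, x₁], [0, x₃, x₂ - 3], [0, -2, -4·x₃]].
At the point, J = [[-3.000, 5.000, 2.500], [0.000, -3.000, -5.000], [0.000, -2.000, 12.000]] (det J = 138.000).
Solving J·Δ = −F gives Δ = (-1.902, 2.370, 1.978).
Then the next iterate is (x₁, x₂, x₃)₁ = (0.598, 0.370, -1.022).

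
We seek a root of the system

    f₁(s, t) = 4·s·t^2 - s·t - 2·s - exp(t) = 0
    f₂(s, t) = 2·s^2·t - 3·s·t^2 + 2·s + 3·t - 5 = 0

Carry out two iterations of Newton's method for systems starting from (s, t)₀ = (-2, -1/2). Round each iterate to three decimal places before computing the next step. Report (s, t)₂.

(-9.103, 2.773)

At (-2, -1/2): F = (0.39347, -13.000).
Jacobian J = [[4·t^2 - t - 2, 8·s·t - s - exp(t)], [4·s·t - 3·t^2 + 2, 2·s^2 - 6·s·t + 3]].
At the point, J = [[-0.500, 9.39347], [5.250, 5.000]] (det J = -51.81571).
Solving J·Δ = −F gives Δ = (2.395, 0.086).
Then the next iterate is (s, t)₁ = (0.395, -0.414).
Round to (0.395, -0.414) and repeat: F = (-1.01667, -5.78429), J = [[-0.90042, -2.36424], [0.83169, 4.29323]].
Δ = (-9.498, 3.187), so (s, t)₂ = (-9.103, 2.773).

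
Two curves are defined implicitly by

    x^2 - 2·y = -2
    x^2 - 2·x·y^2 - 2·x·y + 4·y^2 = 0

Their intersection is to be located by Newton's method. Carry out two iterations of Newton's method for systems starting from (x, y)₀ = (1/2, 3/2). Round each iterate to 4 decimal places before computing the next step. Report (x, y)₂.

At (1/2, 3/2): F = (-0.7500, 5.5000).
Jacobian J = [[2·x, -2], [2·x - 2·y^2 - 2·y, -4·x·y - 2·x + 8·y]].
At the point, J = [[1.0000, -2.0000], [-6.5000, 8.0000]] (det J = -5.0000).
Solving J·Δ = −F gives Δ = (1.0000, 0.1250).
Then the next iterate is (x, y)₁ = (1.5000, 1.6250).
Round to (1.5000, 1.6250) and repeat: F = (1.0000, 0.015625), J = [[3.0000, -2.0000], [-5.531250, 0.2500]].
Δ = (0.0273, 0.5409), so (x, y)₂ = (1.5273, 2.1659).

(1.5273, 2.1659)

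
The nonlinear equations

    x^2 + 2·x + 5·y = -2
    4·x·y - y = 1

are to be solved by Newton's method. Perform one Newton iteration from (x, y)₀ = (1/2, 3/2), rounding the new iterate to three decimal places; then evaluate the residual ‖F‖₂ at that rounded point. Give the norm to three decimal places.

2.854

At (1/2, 3/2): F = (10.750, 0.500).
Jacobian J = [[2·x + 2, 5], [4·y, 4·x - 1]].
At the point, J = [[3.000, 5.000], [6.000, 1.000]] (det J = -27.000).
Solving J·Δ = −F gives Δ = (0.306, -2.333).
Then the next iterate is (x, y)₁ = (0.806, -0.833).
Re-evaluating at (0.806, -0.833): F = (0.09664, -2.85259), so ‖F‖₂ = 2.854.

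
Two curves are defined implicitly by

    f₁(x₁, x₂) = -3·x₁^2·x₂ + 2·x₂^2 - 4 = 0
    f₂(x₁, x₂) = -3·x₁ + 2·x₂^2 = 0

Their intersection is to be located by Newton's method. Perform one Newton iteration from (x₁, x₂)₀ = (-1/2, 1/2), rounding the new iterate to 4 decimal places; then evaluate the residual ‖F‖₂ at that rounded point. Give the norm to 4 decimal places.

At (-1/2, 1/2): F = (-3.8750, 2.0000).
Jacobian J = [[-6·x₁·x₂, -3·x₁^2 + 4·x₂], [-3, 4·x₂]].
At the point, J = [[1.5000, 1.2500], [-3.0000, 2.0000]] (det J = 6.7500).
Solving J·Δ = −F gives Δ = (1.5185, 1.2778).
Then the next iterate is (x₁, x₂)₁ = (1.0185, 1.7778).
Re-evaluating at (1.0185, 1.7778): F = (-3.211415, 3.265646), so ‖F‖₂ = 4.5801.

4.5801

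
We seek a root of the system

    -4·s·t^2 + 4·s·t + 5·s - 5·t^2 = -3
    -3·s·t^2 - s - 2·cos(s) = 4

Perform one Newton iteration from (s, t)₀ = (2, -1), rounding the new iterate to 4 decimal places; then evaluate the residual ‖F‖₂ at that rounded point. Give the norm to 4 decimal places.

52.2264

At (2, -1): F = (-8.0000, -11.167706).
Jacobian J = [[-4·t^2 + 4·t + 5, -8·s·t + 4·s - 10·t], [-3·t^2 + 2·sin(s) - 1, -6·s·t]].
At the point, J = [[-3.0000, 34.0000], [-2.181405, 12.0000]] (det J = 38.167775).
Solving J·Δ = −F gives Δ = (-7.4330, -0.4206).
Then the next iterate is (s, t)₁ = (-5.4330, -1.4206).
Re-evaluating at (-5.4330, -1.4206): F = (40.474401, 33.006395), so ‖F‖₂ = 52.2264.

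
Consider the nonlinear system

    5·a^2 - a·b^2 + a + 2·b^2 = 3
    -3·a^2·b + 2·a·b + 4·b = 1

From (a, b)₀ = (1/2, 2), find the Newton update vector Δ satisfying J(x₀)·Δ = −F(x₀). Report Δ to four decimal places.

(1.2104, -1.1951)

At (1/2, 2): F = (4.7500, 7.5000).
Jacobian J = [[10·a - b^2 + 1, -2·a·b + 4·b], [-6·a·b + 2·b, -3·a^2 + 2·a + 4]].
At the point, J = [[2.0000, 6.0000], [-2.0000, 4.2500]] (det J = 20.5000).
Solving J·Δ = −F gives Δ = (1.2104, -1.1951).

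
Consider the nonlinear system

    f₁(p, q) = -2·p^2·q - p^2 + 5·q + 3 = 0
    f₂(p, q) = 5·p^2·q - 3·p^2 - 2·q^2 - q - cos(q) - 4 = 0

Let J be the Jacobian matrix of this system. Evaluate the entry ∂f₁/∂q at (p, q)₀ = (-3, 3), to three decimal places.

-13.000

∂f₁/∂q = -2·p^2 + 5.
At (-3, 3) this is -13.000.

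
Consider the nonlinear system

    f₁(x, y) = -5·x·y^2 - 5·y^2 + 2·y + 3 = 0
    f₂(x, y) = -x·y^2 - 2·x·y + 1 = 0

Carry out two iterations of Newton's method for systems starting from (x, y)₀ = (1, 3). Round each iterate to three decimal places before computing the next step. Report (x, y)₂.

(0.492, 1.203)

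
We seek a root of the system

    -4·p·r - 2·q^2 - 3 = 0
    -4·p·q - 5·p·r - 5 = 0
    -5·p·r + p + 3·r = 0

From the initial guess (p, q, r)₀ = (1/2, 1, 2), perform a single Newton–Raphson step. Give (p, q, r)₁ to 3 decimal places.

(0.419, 1.142, -2.459)

At (1/2, 1, 2): F = (-9.000, -12.000, 1.500).
Jacobian J = [[-4·r, -4·q, -4·p], [-4·q - 5·r, -4·p, -5·p], [-5·r + 1, 0, -5·p + 3]].
At the point, J = [[-8.000, -4.000, -2.000], [-14.000, -2.000, -2.500], [-9.000, 0.000, 0.500]] (det J = -74.000).
Solving J·Δ = −F gives Δ = (-0.081, 0.142, -4.459).
Then the next iterate is (p, q, r)₁ = (0.419, 1.142, -2.459).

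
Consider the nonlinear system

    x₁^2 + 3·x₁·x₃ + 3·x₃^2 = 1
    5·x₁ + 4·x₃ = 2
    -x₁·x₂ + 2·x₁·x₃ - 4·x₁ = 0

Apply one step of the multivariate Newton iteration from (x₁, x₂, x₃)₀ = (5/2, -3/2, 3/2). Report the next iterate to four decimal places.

At (5/2, -3/2, 3/2): F = (23.2500, 16.5000, 1.2500).
Jacobian J = [[2·x₁ + 3·x₃, 0, 3·x₁ + 6·x₃], [5, 0, 4], [-x₂ + 2·x₃ - 4, -x₁, 2·x₁]].
At the point, J = [[9.5000, 0.0000, 16.5000], [5.0000, 0.0000, 4.0000], [0.5000, -2.5000, 5.0000]] (det J = -111.2500).
Solving J·Δ = −F gives Δ = (-4.0281, 1.5146, 0.9101).
Then the next iterate is (x₁, x₂, x₃)₁ = (-1.5281, 0.0146, 2.4101).

(-1.5281, 0.0146, 2.4101)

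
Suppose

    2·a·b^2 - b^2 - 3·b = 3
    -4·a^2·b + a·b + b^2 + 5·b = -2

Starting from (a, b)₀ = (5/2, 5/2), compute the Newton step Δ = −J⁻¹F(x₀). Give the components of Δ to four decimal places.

(-0.6484, -0.3762)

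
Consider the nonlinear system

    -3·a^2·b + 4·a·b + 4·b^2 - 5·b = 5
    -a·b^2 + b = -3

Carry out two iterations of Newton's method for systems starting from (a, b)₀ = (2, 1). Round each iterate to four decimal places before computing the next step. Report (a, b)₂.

At (2, 1): F = (-10.0000, 2.0000).
Jacobian J = [[-6·a·b + 4·b, -3·a^2 + 4·a + 8·b - 5], [-b^2, -2·a·b + 1]].
At the point, J = [[-8.0000, -1.0000], [-1.0000, -3.0000]] (det J = 23.0000).
Solving J·Δ = −F gives Δ = (-1.3913, 1.1304).
Then the next iterate is (a, b)₁ = (0.6087, 2.1304).
Round to (0.6087, 2.1304) and repeat: F = (5.321475, 2.367752), J = [[0.740953, 13.366453], [-4.538604, -1.593549]].
Δ = (0.6746, -0.4355), so (a, b)₂ = (1.2833, 1.6949).

(1.2833, 1.6949)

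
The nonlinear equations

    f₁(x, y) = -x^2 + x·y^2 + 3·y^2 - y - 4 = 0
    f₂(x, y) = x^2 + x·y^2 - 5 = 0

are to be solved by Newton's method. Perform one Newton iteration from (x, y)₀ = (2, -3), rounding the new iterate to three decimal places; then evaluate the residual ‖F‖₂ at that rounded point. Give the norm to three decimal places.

9.736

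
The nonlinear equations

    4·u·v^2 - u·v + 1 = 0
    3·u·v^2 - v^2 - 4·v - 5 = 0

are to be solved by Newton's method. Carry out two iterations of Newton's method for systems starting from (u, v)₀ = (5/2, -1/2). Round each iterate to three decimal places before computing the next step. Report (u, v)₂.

(-5.715, -0.859)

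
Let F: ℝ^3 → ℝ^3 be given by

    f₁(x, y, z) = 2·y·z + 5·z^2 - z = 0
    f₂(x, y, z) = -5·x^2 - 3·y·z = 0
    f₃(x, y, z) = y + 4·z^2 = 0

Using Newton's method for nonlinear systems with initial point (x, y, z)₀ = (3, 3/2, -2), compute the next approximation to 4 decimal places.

(1.4988, 0.7805, -0.9512)

At (3, 3/2, -2): F = (16.0000, -36.0000, 17.5000).
Jacobian J = [[0, 2·z, 2·y + 10·z - 1], [-10·x, -3·z, -3·y], [0, 1, 8·z]].
At the point, J = [[0.0000, -4.0000, -18.0000], [-30.0000, 6.0000, -4.5000], [0.0000, 1.0000, -16.0000]] (det J = 2460.0000).
Solving J·Δ = −F gives Δ = (-1.5012, -0.7195, 1.0488).
Then the next iterate is (x, y, z)₁ = (1.4988, 0.7805, -0.9512).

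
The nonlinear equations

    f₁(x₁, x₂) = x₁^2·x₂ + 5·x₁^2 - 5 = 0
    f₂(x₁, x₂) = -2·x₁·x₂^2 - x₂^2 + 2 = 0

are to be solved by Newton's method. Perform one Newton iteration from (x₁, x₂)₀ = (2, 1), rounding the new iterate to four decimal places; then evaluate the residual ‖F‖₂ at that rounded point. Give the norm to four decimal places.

At (2, 1): F = (19.0000, -3.0000).
Jacobian J = [[2·x₁·x₂ + 10·x₁, x₁^2], [-2·x₂^2, -4·x₁·x₂ - 2·x₂]].
At the point, J = [[24.0000, 4.0000], [-2.0000, -10.0000]] (det J = -232.0000).
Solving J·Δ = −F gives Δ = (-0.7672, -0.1466).
Then the next iterate is (x₁, x₂)₁ = (1.2328, 0.8534).
Re-evaluating at (1.2328, 0.8534): F = (3.895973, -0.523967), so ‖F‖₂ = 3.9310.

3.9310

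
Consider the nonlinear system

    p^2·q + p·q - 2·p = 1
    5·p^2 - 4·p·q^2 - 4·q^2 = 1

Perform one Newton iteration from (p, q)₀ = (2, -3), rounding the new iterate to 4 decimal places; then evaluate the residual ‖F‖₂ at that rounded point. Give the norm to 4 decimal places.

At (2, -3): F = (-23.0000, -89.0000).
Jacobian J = [[2·p·q + q - 2, p^2 + p], [10·p - 4·q^2, -8·p·q - 8·q]].
At the point, J = [[-17.0000, 6.0000], [-16.0000, 72.0000]] (det J = -1128.0000).
Solving J·Δ = −F gives Δ = (-0.9947, 1.0151).
Then the next iterate is (p, q)₁ = (1.0053, -1.9849).
Re-evaluating at (1.0053, -1.9849): F = (-7.012016, -27.549008), so ‖F‖₂ = 28.4274.

28.4274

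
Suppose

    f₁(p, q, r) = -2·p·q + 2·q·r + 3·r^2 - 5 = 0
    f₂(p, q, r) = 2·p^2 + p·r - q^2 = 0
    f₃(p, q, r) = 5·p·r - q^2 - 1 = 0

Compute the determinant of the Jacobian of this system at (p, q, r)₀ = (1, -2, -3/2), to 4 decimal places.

-356.0000

J = [[-2·q, -2·p + 2·r, 2·q + 6·r], [4·p + r, -2·q, p], [5·r, -2·q, 5·p]].
At the point, J = [[4.0000, -5.0000, -13.0000], [2.5000, 4.0000, 1.0000], [-7.5000, 4.0000, 5.0000]].
det J = -356.0000.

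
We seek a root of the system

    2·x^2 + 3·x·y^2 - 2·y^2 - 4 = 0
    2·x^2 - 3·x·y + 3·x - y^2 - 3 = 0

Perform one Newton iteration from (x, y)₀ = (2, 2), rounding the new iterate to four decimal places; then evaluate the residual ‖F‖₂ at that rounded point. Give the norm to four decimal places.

At (2, 2): F = (20.0000, -5.0000).
Jacobian J = [[4·x + 3·y^2, 6·x·y - 4·y], [4·x - 3·y + 3, -3·x - 2·y]].
At the point, J = [[20.0000, 16.0000], [5.0000, -10.0000]] (det J = -280.0000).
Solving J·Δ = −F gives Δ = (-0.4286, -0.7143).
Then the next iterate is (x, y)₁ = (1.5714, 1.2857).
Re-evaluating at (1.5714, 1.2857): F = (5.425235, -1.061276), so ‖F‖₂ = 5.5281.

5.5281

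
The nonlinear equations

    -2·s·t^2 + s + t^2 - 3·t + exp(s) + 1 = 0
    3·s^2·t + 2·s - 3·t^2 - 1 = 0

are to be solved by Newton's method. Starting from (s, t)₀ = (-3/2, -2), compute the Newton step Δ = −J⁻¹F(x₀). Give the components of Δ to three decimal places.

(0.606, 0.927)

At (-3/2, -2): F = (21.72313, -29.500).
Jacobian J = [[-2·t^2 + exp(s) + 1, -4·s·t + 2·t - 3], [6·s·t + 2, 3·s^2 - 6·t]].
At the point, J = [[-6.77687, -19.000], [20.000, 18.750]] (det J = 252.93369).
Solving J·Δ = −F gives Δ = (0.606, 0.927).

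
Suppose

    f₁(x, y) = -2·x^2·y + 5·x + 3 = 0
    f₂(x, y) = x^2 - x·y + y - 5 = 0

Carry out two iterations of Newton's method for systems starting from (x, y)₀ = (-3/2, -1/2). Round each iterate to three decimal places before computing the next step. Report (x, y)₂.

(-3.802, -1.788)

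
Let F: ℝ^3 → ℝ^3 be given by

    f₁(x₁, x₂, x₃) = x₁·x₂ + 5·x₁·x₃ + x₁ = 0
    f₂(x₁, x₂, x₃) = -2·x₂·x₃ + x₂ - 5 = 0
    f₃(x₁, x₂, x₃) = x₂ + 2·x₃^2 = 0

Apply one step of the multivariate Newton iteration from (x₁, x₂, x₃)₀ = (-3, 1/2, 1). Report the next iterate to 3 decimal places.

(-0.692, -6.000, 2.000)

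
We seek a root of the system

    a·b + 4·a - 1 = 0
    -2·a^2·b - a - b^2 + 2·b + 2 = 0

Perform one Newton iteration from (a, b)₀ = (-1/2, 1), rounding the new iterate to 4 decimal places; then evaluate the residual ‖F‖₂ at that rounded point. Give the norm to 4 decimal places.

110.6584

At (-1/2, 1): F = (-3.5000, 3.0000).
Jacobian J = [[b + 4, a], [-4·a·b - 1, -2·a^2 - 2·b + 2]].
At the point, J = [[5.0000, -0.5000], [1.0000, -0.5000]] (det J = -2.0000).
Solving J·Δ = −F gives Δ = (1.6250, 9.2500).
Then the next iterate is (a, b)₁ = (1.1250, 10.2500).
Re-evaluating at (1.1250, 10.2500): F = (15.031250, -109.632812), so ‖F‖₂ = 110.6584.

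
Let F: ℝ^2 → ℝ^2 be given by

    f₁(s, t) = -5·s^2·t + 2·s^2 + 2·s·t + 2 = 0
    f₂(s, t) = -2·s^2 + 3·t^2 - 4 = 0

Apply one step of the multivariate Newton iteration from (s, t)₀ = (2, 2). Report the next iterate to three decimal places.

At (2, 2): F = (-22.000, 0.000).
Jacobian J = [[-10·s·t + 4·s + 2·t, -5·s^2 + 2·s], [-4·s, 6·t]].
At the point, J = [[-28.000, -16.000], [-8.000, 12.000]] (det J = -464.000).
Solving J·Δ = −F gives Δ = (-0.569, -0.379).
Then the next iterate is (s, t)₁ = (1.431, 1.621).

(1.431, 1.621)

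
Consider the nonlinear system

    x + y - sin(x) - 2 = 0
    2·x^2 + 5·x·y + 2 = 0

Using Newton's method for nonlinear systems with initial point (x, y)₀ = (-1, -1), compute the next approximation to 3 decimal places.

(-2.014, 2.624)

At (-1, -1): F = (-3.15853, 9.000).
Jacobian J = [[-cos(x) + 1, 1], [4·x + 5·y, 5·x]].
At the point, J = [[0.45970, 1.000], [-9.000, -5.000]] (det J = 6.70151).
Solving J·Δ = −F gives Δ = (-1.014, 3.624).
Then the next iterate is (x, y)₁ = (-2.014, 2.624).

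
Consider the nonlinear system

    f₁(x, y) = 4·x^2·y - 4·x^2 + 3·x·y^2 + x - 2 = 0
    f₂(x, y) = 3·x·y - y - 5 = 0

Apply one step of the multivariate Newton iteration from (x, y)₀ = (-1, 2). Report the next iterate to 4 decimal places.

(1.1429, 1.9643)

At (-1, 2): F = (-11.0000, -13.0000).
Jacobian J = [[8·x·y - 8·x + 3·y^2 + 1, 4·x^2 + 6·x·y], [3·y, 3·x - 1]].
At the point, J = [[5.0000, -8.0000], [6.0000, -4.0000]] (det J = 28.0000).
Solving J·Δ = −F gives Δ = (2.1429, -0.0357).
Then the next iterate is (x, y)₁ = (1.1429, 1.9643).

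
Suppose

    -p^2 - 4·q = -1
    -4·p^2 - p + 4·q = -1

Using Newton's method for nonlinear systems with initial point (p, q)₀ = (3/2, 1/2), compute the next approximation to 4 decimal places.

(0.8281, 0.1914)

At (3/2, 1/2): F = (-3.2500, -7.5000).
Jacobian J = [[-2·p, -4], [-8·p - 1, 4]].
At the point, J = [[-3.0000, -4.0000], [-13.0000, 4.0000]] (det J = -64.0000).
Solving J·Δ = −F gives Δ = (-0.6719, -0.3086).
Then the next iterate is (p, q)₁ = (0.8281, 0.1914).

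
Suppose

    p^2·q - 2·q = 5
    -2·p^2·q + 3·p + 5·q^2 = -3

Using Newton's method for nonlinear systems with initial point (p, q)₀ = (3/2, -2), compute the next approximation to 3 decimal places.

(0.623, -1.047)

At (3/2, -2): F = (-5.500, 36.500).
Jacobian J = [[2·p·q, p^2 - 2], [-4·p·q + 3, -2·p^2 + 10·q]].
At the point, J = [[-6.000, 0.250], [15.000, -24.500]] (det J = 143.250).
Solving J·Δ = −F gives Δ = (-0.877, 0.953).
Then the next iterate is (p, q)₁ = (0.623, -1.047).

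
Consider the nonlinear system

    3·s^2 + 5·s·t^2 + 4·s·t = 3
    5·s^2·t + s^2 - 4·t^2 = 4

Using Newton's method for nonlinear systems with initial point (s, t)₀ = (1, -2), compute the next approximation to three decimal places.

(3.356, 1.400)

At (1, -2): F = (12.000, -29.000).
Jacobian J = [[6·s + 5·t^2 + 4·t, 10·s·t + 4·s], [10·s·t + 2·s, 5·s^2 - 8·t]].
At the point, J = [[18.000, -16.000], [-18.000, 21.000]] (det J = 90.000).
Solving J·Δ = −F gives Δ = (2.356, 3.400).
Then the next iterate is (s, t)₁ = (3.356, 1.400).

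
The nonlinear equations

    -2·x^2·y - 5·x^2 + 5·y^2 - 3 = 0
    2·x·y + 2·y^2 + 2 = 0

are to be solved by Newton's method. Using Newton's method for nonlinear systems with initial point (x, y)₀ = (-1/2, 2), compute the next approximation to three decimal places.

(-4.017, 2.867)

At (-1/2, 2): F = (14.750, 8.000).
Jacobian J = [[-4·x·y - 10·x, -2·x^2 + 10·y], [2·y, 2·x + 4·y]].
At the point, J = [[9.000, 19.500], [4.000, 7.000]] (det J = -15.000).
Solving J·Δ = −F gives Δ = (-3.517, 0.867).
Then the next iterate is (x, y)₁ = (-4.017, 2.867).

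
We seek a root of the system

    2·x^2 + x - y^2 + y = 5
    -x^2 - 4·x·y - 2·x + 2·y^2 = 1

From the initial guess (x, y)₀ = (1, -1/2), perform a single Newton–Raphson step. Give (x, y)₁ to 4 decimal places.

(1.7500, -1.0000)

At (1, -1/2): F = (-2.7500, -1.5000).
Jacobian J = [[4·x + 1, -2·y + 1], [-2·x - 4·y - 2, -4·x + 4·y]].
At the point, J = [[5.0000, 2.0000], [-2.0000, -6.0000]] (det J = -26.0000).
Solving J·Δ = −F gives Δ = (0.7500, -0.5000).
Then the next iterate is (x, y)₁ = (1.7500, -1.0000).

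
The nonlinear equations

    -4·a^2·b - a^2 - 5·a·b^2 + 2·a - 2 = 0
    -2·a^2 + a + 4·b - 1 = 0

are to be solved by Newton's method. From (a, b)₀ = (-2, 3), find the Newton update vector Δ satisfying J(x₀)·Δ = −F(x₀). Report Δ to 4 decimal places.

(0.2333, -0.7750)

At (-2, 3): F = (32.0000, 1.0000).
Jacobian J = [[-8·a·b - 2·a - 5·b^2 + 2, -4·a^2 - 10·a·b], [-4·a + 1, 4]].
At the point, J = [[9.0000, 44.0000], [9.0000, 4.0000]] (det J = -360.0000).
Solving J·Δ = −F gives Δ = (0.2333, -0.7750).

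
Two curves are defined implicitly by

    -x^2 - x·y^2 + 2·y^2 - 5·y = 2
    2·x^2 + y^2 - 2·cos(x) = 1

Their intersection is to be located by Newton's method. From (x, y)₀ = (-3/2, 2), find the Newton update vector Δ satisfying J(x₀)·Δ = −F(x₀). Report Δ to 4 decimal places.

At (-3/2, 2): F = (-0.2500, 7.358526).
Jacobian J = [[-2·x - y^2, -2·x·y + 4·y - 5], [4·x + 2·sin(x), 2·y]].
At the point, J = [[-1.0000, 9.0000], [-7.994990, 4.0000]] (det J = 67.954910).
Solving J·Δ = −F gives Δ = (0.9893, 0.1377).

(0.9893, 0.1377)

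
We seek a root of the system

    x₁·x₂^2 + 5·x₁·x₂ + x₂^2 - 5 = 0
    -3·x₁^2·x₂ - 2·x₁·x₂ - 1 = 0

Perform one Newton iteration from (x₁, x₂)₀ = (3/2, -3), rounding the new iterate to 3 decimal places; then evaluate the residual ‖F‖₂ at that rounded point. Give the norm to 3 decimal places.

At (3/2, -3): F = (-5.000, 28.250).
Jacobian J = [[x₂^2 + 5·x₂, 2·x₁·x₂ + 5·x₁ + 2·x₂], [-6·x₁·x₂ - 2·x₂, -3·x₁^2 - 2·x₁]].
At the point, J = [[-6.000, -7.500], [33.000, -9.750]] (det J = 306.000).
Solving J·Δ = −F gives Δ = (-0.852, 0.015).
Then the next iterate is (x₁, x₂)₁ = (0.648, -2.985).
Re-evaluating at (0.648, -2.985): F = (0.01265, 6.62880), so ‖F‖₂ = 6.629.

6.629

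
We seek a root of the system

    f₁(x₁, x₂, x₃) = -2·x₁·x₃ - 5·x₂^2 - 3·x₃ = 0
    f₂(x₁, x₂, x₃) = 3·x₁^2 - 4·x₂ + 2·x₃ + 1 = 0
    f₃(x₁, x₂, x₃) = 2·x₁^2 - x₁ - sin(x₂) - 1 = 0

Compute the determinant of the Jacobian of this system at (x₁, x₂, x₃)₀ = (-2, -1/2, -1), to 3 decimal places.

J = [[-2·x₃, -10·x₂, -2·x₁ - 3], [6·x₁, -4, 2], [4·x₁ - 1, -cos(x₂), 0]].
At the point, J = [[2.000, 5.000, 1.000], [-12.000, -4.000, 2.000], [-9.000, -0.87758, 0.000]].
det J = -111.959.

-111.959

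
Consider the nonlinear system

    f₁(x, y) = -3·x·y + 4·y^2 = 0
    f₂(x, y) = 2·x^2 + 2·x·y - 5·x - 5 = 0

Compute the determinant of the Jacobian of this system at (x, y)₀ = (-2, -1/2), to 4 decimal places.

22.0000

J = [[-3·y, -3·x + 8·y], [4·x + 2·y - 5, 2·x]].
At the point, J = [[1.5000, 2.0000], [-14.0000, -4.0000]].
det J = 22.0000.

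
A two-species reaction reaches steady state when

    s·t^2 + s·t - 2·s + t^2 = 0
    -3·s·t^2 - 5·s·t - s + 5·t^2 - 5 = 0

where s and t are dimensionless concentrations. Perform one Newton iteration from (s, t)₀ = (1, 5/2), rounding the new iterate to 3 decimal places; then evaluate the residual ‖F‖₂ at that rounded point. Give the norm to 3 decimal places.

5.141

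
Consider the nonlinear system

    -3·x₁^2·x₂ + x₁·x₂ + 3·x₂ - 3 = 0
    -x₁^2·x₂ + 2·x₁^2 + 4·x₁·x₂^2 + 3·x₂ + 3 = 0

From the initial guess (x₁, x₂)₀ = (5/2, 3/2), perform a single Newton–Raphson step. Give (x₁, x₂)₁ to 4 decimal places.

(2.0774, 0.4434)

At (5/2, 3/2): F = (-22.8750, 33.1250).
Jacobian J = [[-6·x₁·x₂ + x₂, -3·x₁^2 + x₁ + 3], [-2·x₁·x₂ + 4·x₁ + 4·x₂^2, -x₁^2 + 8·x₁·x₂ + 3]].
At the point, J = [[-21.0000, -13.2500], [11.5000, 26.7500]] (det J = -409.3750).
Solving J·Δ = −F gives Δ = (-0.4226, -1.0566).
Then the next iterate is (x₁, x₂)₁ = (2.0774, 0.4434).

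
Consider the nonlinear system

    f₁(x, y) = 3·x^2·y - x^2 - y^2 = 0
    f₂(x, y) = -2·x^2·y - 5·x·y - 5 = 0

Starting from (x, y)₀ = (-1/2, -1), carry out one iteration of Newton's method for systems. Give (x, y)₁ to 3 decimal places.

(60.500, -89.000)

At (-1/2, -1): F = (-2.000, -7.000).
Jacobian J = [[6·x·y - 2·x, 3·x^2 - 2·y], [-4·x·y - 5·y, -2·x^2 - 5·x]].
At the point, J = [[4.000, 2.750], [3.000, 2.000]] (det J = -0.250).
Solving J·Δ = −F gives Δ = (61.000, -88.000).
Then the next iterate is (x, y)₁ = (60.500, -89.000).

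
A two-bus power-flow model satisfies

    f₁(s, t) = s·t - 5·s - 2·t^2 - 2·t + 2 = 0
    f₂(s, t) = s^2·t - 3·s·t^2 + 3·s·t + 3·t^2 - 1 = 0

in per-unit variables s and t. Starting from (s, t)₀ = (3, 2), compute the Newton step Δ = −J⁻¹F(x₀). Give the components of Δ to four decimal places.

(-3.1833, -1.3500)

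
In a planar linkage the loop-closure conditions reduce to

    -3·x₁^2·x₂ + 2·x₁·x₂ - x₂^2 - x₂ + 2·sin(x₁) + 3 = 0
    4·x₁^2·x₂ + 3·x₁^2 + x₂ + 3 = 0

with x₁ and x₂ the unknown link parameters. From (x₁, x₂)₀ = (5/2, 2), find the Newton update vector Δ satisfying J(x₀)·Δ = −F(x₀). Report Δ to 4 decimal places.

At (5/2, 2): F = (-29.303056, 73.7500).
Jacobian J = [[-6·x₁·x₂ + 2·x₂ + 2·cos(x₁), -3·x₁^2 + 2·x₁ - 2·x₂ - 1], [8·x₁·x₂ + 6·x₁, 4·x₁^2 + 1]].
At the point, J = [[-27.602287, -18.7500], [55.0000, 26.0000]] (det J = 313.590532).
Solving J·Δ = −F gives Δ = (-1.9801, 1.3521).

(-1.9801, 1.3521)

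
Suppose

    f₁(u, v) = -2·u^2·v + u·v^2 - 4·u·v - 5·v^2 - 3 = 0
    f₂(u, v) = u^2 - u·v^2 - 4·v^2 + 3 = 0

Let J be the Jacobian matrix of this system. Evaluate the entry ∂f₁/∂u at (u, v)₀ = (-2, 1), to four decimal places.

5.0000

∂f₁/∂u = -4·u·v + v^2 - 4·v.
At (-2, 1) this is 5.0000.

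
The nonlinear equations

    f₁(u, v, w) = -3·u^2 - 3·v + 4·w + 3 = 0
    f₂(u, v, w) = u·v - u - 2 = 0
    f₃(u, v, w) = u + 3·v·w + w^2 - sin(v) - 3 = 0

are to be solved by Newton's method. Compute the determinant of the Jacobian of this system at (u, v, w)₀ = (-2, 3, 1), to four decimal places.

J = [[-6·u, -3, 4], [v - 1, u, 0], [1, 3·w - cos(v), 3·v + 2·w]].
At the point, J = [[12.0000, -3.0000, 4.0000], [2.0000, -2.0000, 0.0000], [1.0000, 3.989992, 11.0000]].
det J = -158.0801.

-158.0801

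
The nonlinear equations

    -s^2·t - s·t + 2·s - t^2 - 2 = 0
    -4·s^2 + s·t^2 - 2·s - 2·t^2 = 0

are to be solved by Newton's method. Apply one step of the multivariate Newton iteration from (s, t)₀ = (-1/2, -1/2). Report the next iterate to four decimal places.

(3.0000, -3.4000)

At (-1/2, -1/2): F = (-3.3750, -0.6250).
Jacobian J = [[-2·s·t - t + 2, -s^2 - s - 2·t], [-8·s + t^2 - 2, 2·s·t - 4·t]].
At the point, J = [[2.0000, 1.2500], [2.2500, 2.5000]] (det J = 2.1875).
Solving J·Δ = −F gives Δ = (3.5000, -2.9000).
Then the next iterate is (s, t)₁ = (3.0000, -3.4000).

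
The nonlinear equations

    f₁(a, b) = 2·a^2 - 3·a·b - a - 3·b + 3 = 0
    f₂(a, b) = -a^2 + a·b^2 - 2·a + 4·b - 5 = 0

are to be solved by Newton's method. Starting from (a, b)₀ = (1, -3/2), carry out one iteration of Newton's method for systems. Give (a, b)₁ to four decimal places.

At (1, -3/2): F = (13.0000, -11.7500).
Jacobian J = [[4·a - 3·b - 1, -3·a - 3], [-2·a + b^2 - 2, 2·a·b + 4]].
At the point, J = [[7.5000, -6.0000], [-1.7500, 1.0000]] (det J = -3.0000).
Solving J·Δ = −F gives Δ = (-19.1667, -21.7917).
Then the next iterate is (a, b)₁ = (-18.1667, -23.2917).

(-18.1667, -23.2917)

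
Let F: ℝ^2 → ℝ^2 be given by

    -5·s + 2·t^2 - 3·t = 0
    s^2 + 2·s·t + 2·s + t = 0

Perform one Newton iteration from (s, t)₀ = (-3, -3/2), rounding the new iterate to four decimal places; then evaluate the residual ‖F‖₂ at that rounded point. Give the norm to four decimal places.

18.8301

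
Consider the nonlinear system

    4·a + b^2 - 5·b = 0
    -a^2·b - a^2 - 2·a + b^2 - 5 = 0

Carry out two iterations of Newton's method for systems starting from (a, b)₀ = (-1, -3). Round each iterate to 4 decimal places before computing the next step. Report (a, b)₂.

(-1.6899, -1.1167)

At (-1, -3): F = (20.0000, 8.0000).
Jacobian J = [[4, 2·b - 5], [-2·a·b - 2·a - 2, -a^2 + 2·b]].
At the point, J = [[4.0000, -11.0000], [-6.0000, -7.0000]] (det J = -94.0000).
Solving J·Δ = −F gives Δ = (-0.5532, 1.6170).
Then the next iterate is (a, b)₁ = (-1.5532, -1.3830).
Round to (-1.5532, -1.3830) and repeat: F = (2.614889, 0.943050), J = [[4.0000, -7.7660], [-3.189751, -5.178430]].
Δ = (-0.1367, 0.2663), so (a, b)₂ = (-1.6899, -1.1167).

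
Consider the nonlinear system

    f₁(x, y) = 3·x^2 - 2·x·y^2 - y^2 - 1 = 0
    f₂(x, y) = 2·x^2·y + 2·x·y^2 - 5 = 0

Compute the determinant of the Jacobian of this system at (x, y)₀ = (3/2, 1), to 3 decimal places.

J = [[6·x - 2·y^2, -4·x·y - 2·y], [4·x·y + 2·y^2, 2·x^2 + 4·x·y]].
At the point, J = [[7.000, -8.000], [8.000, 10.500]].
det J = 137.500.

137.500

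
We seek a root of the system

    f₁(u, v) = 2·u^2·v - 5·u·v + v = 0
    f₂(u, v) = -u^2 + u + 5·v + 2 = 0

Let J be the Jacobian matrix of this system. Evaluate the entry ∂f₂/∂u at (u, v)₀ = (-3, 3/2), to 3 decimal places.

∂f₂/∂u = -2·u + 1.
At (-3, 3/2) this is 7.000.

7.000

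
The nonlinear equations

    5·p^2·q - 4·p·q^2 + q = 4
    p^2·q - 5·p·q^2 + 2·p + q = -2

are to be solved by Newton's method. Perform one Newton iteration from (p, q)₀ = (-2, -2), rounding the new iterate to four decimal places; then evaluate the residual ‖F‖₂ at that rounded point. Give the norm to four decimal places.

9.9850

At (-2, -2): F = (-14.0000, 28.0000).
Jacobian J = [[10·p·q - 4·q^2, 5·p^2 - 8·p·q + 1], [2·p·q - 5·q^2 + 2, p^2 - 10·p·q + 1]].
At the point, J = [[24.0000, -11.0000], [-10.0000, -35.0000]] (det J = -950.0000).
Solving J·Δ = −F gives Δ = (0.8400, 0.5600).
Then the next iterate is (p, q)₁ = (-1.1600, -1.4400).
Re-evaluating at (-1.1600, -1.4400): F = (-5.506816, 8.329216), so ‖F‖₂ = 9.9850.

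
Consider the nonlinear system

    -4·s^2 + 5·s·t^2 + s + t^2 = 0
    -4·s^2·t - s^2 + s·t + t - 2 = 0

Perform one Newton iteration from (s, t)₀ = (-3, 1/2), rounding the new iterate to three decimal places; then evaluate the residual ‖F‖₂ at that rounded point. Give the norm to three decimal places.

At (-3, 1/2): F = (-42.500, -30.000).
Jacobian J = [[-8·s + 5·t^2 + 1, 10·s·t + 2·t], [-8·s·t - 2·s + t, -4·s^2 + s + 1]].
At the point, J = [[26.250, -14.000], [18.500, -38.000]] (det J = -738.500).
Solving J·Δ = −F gives Δ = (1.618, -0.002).
Then the next iterate is (s, t)₁ = (-1.382, 0.498).
Re-evaluating at (-1.382, 0.498): F = (-10.48740, -7.90473), so ‖F‖₂ = 13.133.

13.133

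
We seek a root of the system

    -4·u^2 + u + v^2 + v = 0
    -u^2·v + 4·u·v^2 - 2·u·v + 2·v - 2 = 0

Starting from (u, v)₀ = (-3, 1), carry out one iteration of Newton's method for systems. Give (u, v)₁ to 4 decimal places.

(-1.5054, 0.8783)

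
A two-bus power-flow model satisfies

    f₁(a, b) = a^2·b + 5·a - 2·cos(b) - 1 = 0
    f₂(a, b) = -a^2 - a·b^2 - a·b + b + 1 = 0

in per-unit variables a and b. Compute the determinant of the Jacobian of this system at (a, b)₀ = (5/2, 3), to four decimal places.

J = [[2·a·b + 5, a^2 + 2·sin(b)], [-2·a - b^2 - b, -2·a·b - a + 1]].
At the point, J = [[20.0000, 6.532240], [-17.0000, -16.5000]].
det J = -218.9519.

-218.9519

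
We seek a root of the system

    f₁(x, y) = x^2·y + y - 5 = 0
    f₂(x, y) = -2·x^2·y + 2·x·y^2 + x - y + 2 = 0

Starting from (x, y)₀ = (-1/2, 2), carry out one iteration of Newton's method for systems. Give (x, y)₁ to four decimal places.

At (-1/2, 2): F = (-2.5000, -5.5000).
Jacobian J = [[2·x·y, x^2 + 1], [-4·x·y + 2·y^2 + 1, -2·x^2 + 4·x·y - 1]].
At the point, J = [[-2.0000, 1.2500], [13.0000, -5.5000]] (det J = -5.2500).
Solving J·Δ = −F gives Δ = (3.9286, 8.2857).
Then the next iterate is (x, y)₁ = (3.4286, 10.2857).

(3.4286, 10.2857)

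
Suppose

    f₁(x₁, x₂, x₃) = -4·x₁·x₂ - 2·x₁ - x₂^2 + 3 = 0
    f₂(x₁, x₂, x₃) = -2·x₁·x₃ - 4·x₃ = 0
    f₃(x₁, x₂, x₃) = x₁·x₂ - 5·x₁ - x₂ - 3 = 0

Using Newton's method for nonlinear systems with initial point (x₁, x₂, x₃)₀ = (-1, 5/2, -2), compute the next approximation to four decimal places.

(-0.0465, -0.1919, 1.9070)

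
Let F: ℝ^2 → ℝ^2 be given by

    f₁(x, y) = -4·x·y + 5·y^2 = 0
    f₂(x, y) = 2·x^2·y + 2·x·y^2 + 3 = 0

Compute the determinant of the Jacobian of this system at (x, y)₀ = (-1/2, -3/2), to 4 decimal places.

J = [[-4·y, -4·x + 10·y], [4·x·y + 2·y^2, 2·x^2 + 4·x·y]].
At the point, J = [[6.0000, -13.0000], [7.5000, 3.5000]].
det J = 118.5000.

118.5000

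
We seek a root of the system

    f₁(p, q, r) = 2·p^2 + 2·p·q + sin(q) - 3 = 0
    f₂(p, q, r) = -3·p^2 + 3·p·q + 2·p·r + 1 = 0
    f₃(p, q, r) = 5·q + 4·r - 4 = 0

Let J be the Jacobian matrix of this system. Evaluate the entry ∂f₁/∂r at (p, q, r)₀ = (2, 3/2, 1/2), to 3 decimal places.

∂f₁/∂r = 0.
At (2, 3/2, 1/2) this is 0.000.

0.000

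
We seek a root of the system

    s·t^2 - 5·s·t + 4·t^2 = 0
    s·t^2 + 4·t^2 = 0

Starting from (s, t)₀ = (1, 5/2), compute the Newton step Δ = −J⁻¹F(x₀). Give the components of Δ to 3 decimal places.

(-0.556, -1.111)

At (1, 5/2): F = (18.750, 31.250).
Jacobian J = [[t^2 - 5·t, 2·s·t - 5·s + 8·t], [t^2, 2·s·t + 8·t]].
At the point, J = [[-6.250, 20.000], [6.250, 25.000]] (det J = -281.250).
Solving J·Δ = −F gives Δ = (-0.556, -1.111).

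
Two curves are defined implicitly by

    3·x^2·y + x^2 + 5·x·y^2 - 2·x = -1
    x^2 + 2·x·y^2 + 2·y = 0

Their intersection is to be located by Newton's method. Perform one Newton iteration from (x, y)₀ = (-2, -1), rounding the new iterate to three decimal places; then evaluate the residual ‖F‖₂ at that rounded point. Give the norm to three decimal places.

3.130

At (-2, -1): F = (-13.000, -2.000).
Jacobian J = [[6·x·y + 2·x + 5·y^2 - 2, 3·x^2 + 10·x·y], [2·x + 2·y^2, 4·x·y + 2]].
At the point, J = [[11.000, 32.000], [-2.000, 10.000]] (det J = 174.000).
Solving J·Δ = −F gives Δ = (0.379, 0.276).
Then the next iterate is (x, y)₁ = (-1.621, -0.724).
Re-evaluating at (-1.621, -0.724): F = (-3.08604, -0.51974), so ‖F‖₂ = 3.130.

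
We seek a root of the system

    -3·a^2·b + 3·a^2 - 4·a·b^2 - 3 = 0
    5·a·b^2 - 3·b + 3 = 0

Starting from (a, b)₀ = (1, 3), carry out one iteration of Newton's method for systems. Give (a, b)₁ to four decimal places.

At (1, 3): F = (-45.0000, 39.0000).
Jacobian J = [[-6·a·b + 6·a - 4·b^2, -3·a^2 - 8·a·b], [5·b^2, 10·a·b - 3]].
At the point, J = [[-48.0000, -27.0000], [45.0000, 27.0000]] (det J = -81.0000).
Solving J·Δ = −F gives Δ = (-2.0000, 1.8889).
Then the next iterate is (a, b)₁ = (-1.0000, 4.8889).

(-1.0000, 4.8889)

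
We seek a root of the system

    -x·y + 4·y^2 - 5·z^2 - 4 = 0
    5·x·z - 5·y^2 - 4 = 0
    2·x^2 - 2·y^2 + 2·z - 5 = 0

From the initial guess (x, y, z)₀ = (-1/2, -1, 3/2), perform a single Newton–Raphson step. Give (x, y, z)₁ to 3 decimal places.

At (-1/2, -1, 3/2): F = (-11.750, -12.750, -3.500).
Jacobian J = [[-y, -x + 8·y, -10·z], [5·z, -10·y, 5·x], [4·x, -4·y, 2]].
At the point, J = [[1.000, -7.500, -15.000], [7.500, 10.000, -2.500], [-2.000, 4.000, 2.000]] (det J = -645.000).
Solving J·Δ = −F gives Δ = (-0.573, 1.333, -1.488).
Then the next iterate is (x, y, z)₁ = (-1.073, 0.333, 0.012).

(-1.073, 0.333, 0.012)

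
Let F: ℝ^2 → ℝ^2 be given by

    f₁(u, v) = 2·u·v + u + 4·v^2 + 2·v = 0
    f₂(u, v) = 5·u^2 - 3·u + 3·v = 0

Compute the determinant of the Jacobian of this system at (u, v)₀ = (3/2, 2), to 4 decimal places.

J = [[2·v + 1, 2·u + 8·v + 2], [10·u - 3, 3]].
At the point, J = [[5.0000, 21.0000], [12.0000, 3.0000]].
det J = -237.0000.

-237.0000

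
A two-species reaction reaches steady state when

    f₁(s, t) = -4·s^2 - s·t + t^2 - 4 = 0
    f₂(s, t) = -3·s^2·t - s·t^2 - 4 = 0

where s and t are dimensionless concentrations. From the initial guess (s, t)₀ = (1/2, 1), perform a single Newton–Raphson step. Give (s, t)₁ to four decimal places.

(-0.5678, 0.4407)

At (1/2, 1): F = (-4.5000, -5.2500).
Jacobian J = [[-8·s - t, -s + 2·t], [-6·s·t - t^2, -3·s^2 - 2·s·t]].
At the point, J = [[-5.0000, 1.5000], [-4.0000, -1.7500]] (det J = 14.7500).
Solving J·Δ = −F gives Δ = (-1.0678, -0.5593).
Then the next iterate is (s, t)₁ = (-0.5678, 0.4407).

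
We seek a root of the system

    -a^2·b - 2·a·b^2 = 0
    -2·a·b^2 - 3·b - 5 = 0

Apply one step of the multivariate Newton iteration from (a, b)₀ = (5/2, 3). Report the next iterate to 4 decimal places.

(2.5802, 1.1684)

At (5/2, 3): F = (-63.7500, -59.0000).
Jacobian J = [[-2·a·b - 2·b^2, -a^2 - 4·a·b], [-2·b^2, -4·a·b - 3]].
At the point, J = [[-33.0000, -36.2500], [-18.0000, -33.0000]] (det J = 436.5000).
Solving J·Δ = −F gives Δ = (0.0802, -1.8316).
Then the next iterate is (a, b)₁ = (2.5802, 1.1684).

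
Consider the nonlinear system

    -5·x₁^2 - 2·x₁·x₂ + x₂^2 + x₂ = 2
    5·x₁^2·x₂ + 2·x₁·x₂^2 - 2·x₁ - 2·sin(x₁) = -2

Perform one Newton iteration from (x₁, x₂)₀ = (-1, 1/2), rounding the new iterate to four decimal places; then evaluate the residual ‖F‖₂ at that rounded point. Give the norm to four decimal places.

3.5202

At (-1, 1/2): F = (-5.2500, 7.682942).
Jacobian J = [[-10·x₁ - 2·x₂, -2·x₁ + 2·x₂ + 1], [10·x₁·x₂ + 2·x₂^2 - 2·cos(x₁) - 2, 5·x₁^2 + 4·x₁·x₂]].
At the point, J = [[9.0000, 4.0000], [-7.580605, 3.0000]] (det J = 57.322418).
Solving J·Δ = −F gives Δ = (0.8109, -0.5120).
Then the next iterate is (x₁, x₂)₁ = (-0.1891, -0.0120).
Re-evaluating at (-0.1891, -0.0120): F = (-2.195188, 2.751950), so ‖F‖₂ = 3.5202.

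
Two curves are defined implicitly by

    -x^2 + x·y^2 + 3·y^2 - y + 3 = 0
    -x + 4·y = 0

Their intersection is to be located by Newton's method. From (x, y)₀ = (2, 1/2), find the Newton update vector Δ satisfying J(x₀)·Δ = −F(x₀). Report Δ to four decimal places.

(-0.0909, -0.0227)

At (2, 1/2): F = (-0.2500, 0.0000).
Jacobian J = [[-2·x + y^2, 2·x·y + 6·y - 1], [-1, 4]].
At the point, J = [[-3.7500, 4.0000], [-1.0000, 4.0000]] (det J = -11.0000).
Solving J·Δ = −F gives Δ = (-0.0909, -0.0227).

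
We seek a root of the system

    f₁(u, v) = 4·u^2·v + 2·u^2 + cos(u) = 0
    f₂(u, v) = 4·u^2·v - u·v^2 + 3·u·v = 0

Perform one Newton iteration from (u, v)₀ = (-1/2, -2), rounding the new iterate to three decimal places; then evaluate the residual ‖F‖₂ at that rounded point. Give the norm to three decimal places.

At (-1/2, -2): F = (-0.62242, 3.000).
Jacobian J = [[8·u·v + 4·u - sin(u), 4·u^2], [8·u·v - v^2 + 3·v, 4·u^2 - 2·u·v + 3·u]].
At the point, J = [[6.47943, 1.000], [-2.000, -2.500]] (det J = -14.19856).
Solving J·Δ = −F gives Δ = (-0.102, 1.281).
Then the next iterate is (u, v)₁ = (-0.602, -0.719).
Re-evaluating at (-0.602, -0.719): F = (0.50674, 0.56745), so ‖F‖₂ = 0.761.

0.761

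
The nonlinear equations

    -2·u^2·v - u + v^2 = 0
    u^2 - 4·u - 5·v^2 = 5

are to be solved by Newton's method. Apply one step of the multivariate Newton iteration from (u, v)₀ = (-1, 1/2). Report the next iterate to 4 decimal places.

At (-1, 1/2): F = (0.2500, -1.2500).
Jacobian J = [[-4·u·v - 1, -2·u^2 + 2·v], [2·u - 4, -10·v]].
At the point, J = [[1.0000, -1.0000], [-6.0000, -5.0000]] (det J = -11.0000).
Solving J·Δ = −F gives Δ = (-0.2273, 0.0227).
Then the next iterate is (u, v)₁ = (-1.2273, 0.5227).

(-1.2273, 0.5227)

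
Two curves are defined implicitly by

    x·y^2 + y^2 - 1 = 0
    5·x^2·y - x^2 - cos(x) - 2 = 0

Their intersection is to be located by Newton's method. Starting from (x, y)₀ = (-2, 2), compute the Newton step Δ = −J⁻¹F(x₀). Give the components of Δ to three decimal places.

At (-2, 2): F = (-5.000, 34.41615).
Jacobian J = [[y^2, 2·x·y + 2·y], [10·x·y - 2·x + sin(x), 5·x^2]].
At the point, J = [[4.000, -4.000], [-36.90930, 20.000]] (det J = -67.63719).
Solving J·Δ = −F gives Δ = (0.557, -0.693).

(0.557, -0.693)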